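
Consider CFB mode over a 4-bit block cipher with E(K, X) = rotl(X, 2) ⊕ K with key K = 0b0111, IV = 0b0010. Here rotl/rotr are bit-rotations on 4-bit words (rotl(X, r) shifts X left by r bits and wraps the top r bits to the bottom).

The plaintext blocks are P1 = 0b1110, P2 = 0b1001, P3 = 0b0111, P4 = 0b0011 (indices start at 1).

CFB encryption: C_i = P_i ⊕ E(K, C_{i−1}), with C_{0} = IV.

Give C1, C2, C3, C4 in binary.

C1 = 0b0001, C2 = 0b1010, C3 = 0b1010, C4 = 0b1110

C1: E(K, 0b0010) = 0b1111; 0b1110 ⊕ 0b1111 = 0b0001.
C2: E(K, 0b0001) = 0b0011; 0b1001 ⊕ 0b0011 = 0b1010.
C3: E(K, 0b1010) = 0b1101; 0b0111 ⊕ 0b1101 = 0b1010.
C4: E(K, 0b1010) = 0b1101; 0b0011 ⊕ 0b1101 = 0b1110.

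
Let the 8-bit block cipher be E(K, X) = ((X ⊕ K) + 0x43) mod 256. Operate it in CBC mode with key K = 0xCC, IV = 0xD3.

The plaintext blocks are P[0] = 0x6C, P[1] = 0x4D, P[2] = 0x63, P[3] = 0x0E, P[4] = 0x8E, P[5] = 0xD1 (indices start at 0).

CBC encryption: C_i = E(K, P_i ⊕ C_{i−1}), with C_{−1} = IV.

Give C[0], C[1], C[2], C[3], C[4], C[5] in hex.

C[0]: P[0] ⊕ 0xD3 = 0xBF; E(K, 0xBF) = 0xB6.
C[1]: P[1] ⊕ 0xB6 = 0xFB; E(K, 0xFB) = 0x7A.
C[2]: P[2] ⊕ 0x7A = 0x19; E(K, 0x19) = 0x18.
C[3]: P[3] ⊕ 0x18 = 0x16; E(K, 0x16) = 0x1D.
C[4]: P[4] ⊕ 0x1D = 0x93; E(K, 0x93) = 0xA2.
C[5]: P[5] ⊕ 0xA2 = 0x73; E(K, 0x73) = 0x02.

C[0] = 0xB6, C[1] = 0x7A, C[2] = 0x18, C[3] = 0x1D, C[4] = 0xA2, C[5] = 0x02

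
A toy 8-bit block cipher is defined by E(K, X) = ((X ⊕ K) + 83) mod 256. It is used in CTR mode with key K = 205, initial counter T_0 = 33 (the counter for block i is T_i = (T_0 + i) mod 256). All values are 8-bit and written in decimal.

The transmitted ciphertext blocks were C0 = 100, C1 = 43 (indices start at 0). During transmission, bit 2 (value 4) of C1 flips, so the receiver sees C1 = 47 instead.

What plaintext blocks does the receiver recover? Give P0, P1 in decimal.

P0 = 91, P1 = 109

CTR decryption: S_i = E(K, T_i) where T_i is the counter for block i; P_i = C_i ⊕ S_i.
Only C1 changed, to 47. In CTR, a change in C_i flips the same bit in P_i only; the keystream is unaffected. Decrypting the received ciphertext:
P0: T = 33, S = E(K, T) = 63; 100 ⊕ 63 = 91.
P1: T = 34, S = E(K, T) = 66; 47 ⊕ 66 = 109.
Blocks that differ from the original plaintext: P1.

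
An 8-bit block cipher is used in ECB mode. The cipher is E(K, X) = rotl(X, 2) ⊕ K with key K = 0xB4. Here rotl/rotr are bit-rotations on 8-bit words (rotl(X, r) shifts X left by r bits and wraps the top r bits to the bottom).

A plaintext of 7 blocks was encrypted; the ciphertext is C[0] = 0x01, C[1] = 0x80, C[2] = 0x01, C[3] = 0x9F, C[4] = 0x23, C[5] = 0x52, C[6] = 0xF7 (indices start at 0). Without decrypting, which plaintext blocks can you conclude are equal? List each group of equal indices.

P[0] = P[2]

ECB encrypts each block independently with the same key, so equal ciphertext blocks imply equal plaintext blocks.
C[0] = C[2] = 0x01, so P[0] = P[2].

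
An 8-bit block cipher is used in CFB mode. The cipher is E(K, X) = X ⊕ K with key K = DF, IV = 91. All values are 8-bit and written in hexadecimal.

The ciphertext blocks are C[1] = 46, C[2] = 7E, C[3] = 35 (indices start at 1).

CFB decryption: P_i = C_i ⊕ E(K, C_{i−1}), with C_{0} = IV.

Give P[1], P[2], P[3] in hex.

P[1] = 08, P[2] = E7, P[3] = 94

P[1]: E(K, 91) = 4E; 46 ⊕ 4E = 08.
P[2]: E(K, 46) = 99; 7E ⊕ 99 = E7.
P[3]: E(K, 7E) = A1; 35 ⊕ A1 = 94.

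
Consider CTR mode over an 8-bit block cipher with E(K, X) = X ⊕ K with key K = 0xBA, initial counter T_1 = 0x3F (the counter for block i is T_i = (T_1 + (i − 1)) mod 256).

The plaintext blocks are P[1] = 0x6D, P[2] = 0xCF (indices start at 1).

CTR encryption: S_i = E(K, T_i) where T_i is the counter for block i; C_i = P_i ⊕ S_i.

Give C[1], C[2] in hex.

C[1]: T = 0x3F, S = E(K, T) = 0x85; 0x6D ⊕ 0x85 = 0xE8.
C[2]: T = 0x40, S = E(K, T) = 0xFA; 0xCF ⊕ 0xFA = 0x35.

C[1] = 0xE8, C[2] = 0x35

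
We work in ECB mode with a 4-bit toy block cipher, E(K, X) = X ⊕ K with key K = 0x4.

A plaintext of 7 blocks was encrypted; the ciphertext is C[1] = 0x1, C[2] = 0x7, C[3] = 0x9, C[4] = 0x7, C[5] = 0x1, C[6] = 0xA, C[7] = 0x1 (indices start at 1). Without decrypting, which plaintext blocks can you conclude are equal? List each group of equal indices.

ECB encrypts each block independently with the same key, so equal ciphertext blocks imply equal plaintext blocks.
C[1] = C[5] = C[7] = 0x1, so P[1] = P[5] = P[7].
C[2] = C[4] = 0x7, so P[2] = P[4].

P[1] = P[5] = P[7]; P[2] = P[4]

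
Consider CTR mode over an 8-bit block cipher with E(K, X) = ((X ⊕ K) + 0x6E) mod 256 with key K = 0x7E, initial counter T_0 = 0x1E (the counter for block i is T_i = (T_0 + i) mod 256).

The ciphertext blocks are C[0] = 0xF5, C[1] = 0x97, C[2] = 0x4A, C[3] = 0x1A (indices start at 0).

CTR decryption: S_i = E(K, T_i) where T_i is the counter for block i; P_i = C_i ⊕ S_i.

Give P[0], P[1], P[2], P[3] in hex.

P[0]: T = 0x1E, S = E(K, T) = 0xCE; 0xF5 ⊕ 0xCE = 0x3B.
P[1]: T = 0x1F, S = E(K, T) = 0xCF; 0x97 ⊕ 0xCF = 0x58.
P[2]: T = 0x20, S = E(K, T) = 0xCC; 0x4A ⊕ 0xCC = 0x86.
P[3]: T = 0x21, S = E(K, T) = 0xCD; 0x1A ⊕ 0xCD = 0xD7.

P[0] = 0x3B, P[1] = 0x58, P[2] = 0x86, P[3] = 0xD7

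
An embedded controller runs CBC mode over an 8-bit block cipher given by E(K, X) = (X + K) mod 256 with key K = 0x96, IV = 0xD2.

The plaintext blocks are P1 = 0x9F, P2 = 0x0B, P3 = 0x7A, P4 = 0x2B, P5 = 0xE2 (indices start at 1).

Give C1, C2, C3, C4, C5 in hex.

CBC encryption: C_i = E(K, P_i ⊕ C_{i−1}), with C_{0} = IV.
C1: P1 ⊕ 0xD2 = 0x4D; E(K, 0x4D) = 0xE3.
C2: P2 ⊕ 0xE3 = 0xE8; E(K, 0xE8) = 0x7E.
C3: P3 ⊕ 0x7E = 0x04; E(K, 0x04) = 0x9A.
C4: P4 ⊕ 0x9A = 0xB1; E(K, 0xB1) = 0x47.
C5: P5 ⊕ 0x47 = 0xA5; E(K, 0xA5) = 0x3B.

C1 = 0xE3, C2 = 0x7E, C3 = 0x9A, C4 = 0x47, C5 = 0x3B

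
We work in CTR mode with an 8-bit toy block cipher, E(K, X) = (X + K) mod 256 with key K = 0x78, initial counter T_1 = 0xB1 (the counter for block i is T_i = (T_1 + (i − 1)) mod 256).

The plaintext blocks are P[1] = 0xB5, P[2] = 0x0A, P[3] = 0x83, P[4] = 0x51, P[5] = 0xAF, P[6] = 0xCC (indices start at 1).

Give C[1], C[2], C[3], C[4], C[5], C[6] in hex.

CTR encryption: S_i = E(K, T_i) where T_i is the counter for block i; C_i = P_i ⊕ S_i.
C[1]: T = 0xB1, S = E(K, T) = 0x29; 0xB5 ⊕ 0x29 = 0x9C.
C[2]: T = 0xB2, S = E(K, T) = 0x2A; 0x0A ⊕ 0x2A = 0x20.
C[3]: T = 0xB3, S = E(K, T) = 0x2B; 0x83 ⊕ 0x2B = 0xA8.
C[4]: T = 0xB4, S = E(K, T) = 0x2C; 0x51 ⊕ 0x2C = 0x7D.
C[5]: T = 0xB5, S = E(K, T) = 0x2D; 0xAF ⊕ 0x2D = 0x82.
C[6]: T = 0xB6, S = E(K, T) = 0x2E; 0xCC ⊕ 0x2E = 0xE2.

C[1] = 0x9C, C[2] = 0x20, C[3] = 0xA8, C[4] = 0x7D, C[5] = 0x82, C[6] = 0xE2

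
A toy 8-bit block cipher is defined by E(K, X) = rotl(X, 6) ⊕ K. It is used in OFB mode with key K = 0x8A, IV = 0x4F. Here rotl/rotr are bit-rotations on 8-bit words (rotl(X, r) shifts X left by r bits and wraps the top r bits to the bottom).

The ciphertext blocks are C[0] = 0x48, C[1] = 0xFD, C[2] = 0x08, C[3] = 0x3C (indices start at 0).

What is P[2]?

OFB decryption: S_i = E(K, S_{i−1}) with S_{−1} = IV; P_i = C_i ⊕ S_i.
P[0]: S = E(K, 0x4F) = 0x59; 0x48 ⊕ 0x59 = 0x11.
P[1]: S = E(K, 0x59) = 0xDC; 0xFD ⊕ 0xDC = 0x21.
P[2]: S = E(K, 0xDC) = 0xBD; 0x08 ⊕ 0xBD = 0xB5.

P[2] = 0xB5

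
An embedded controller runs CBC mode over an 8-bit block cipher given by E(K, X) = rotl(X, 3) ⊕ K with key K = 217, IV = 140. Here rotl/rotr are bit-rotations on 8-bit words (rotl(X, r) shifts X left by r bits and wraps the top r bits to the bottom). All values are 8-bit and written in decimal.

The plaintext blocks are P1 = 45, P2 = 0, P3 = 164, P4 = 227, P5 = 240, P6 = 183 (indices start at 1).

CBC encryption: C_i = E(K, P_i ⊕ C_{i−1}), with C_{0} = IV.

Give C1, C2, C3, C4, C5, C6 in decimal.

C1 = 212, C2 = 127, C3 = 7, C4 = 254, C5 = 169, C6 = 41

C1: P1 ⊕ 140 = 161; E(K, 161) = 212.
C2: P2 ⊕ 212 = 212; E(K, 212) = 127.
C3: P3 ⊕ 127 = 219; E(K, 219) = 7.
C4: P4 ⊕ 7 = 228; E(K, 228) = 254.
C5: P5 ⊕ 254 = 14; E(K, 14) = 169.
C6: P6 ⊕ 169 = 30; E(K, 30) = 41.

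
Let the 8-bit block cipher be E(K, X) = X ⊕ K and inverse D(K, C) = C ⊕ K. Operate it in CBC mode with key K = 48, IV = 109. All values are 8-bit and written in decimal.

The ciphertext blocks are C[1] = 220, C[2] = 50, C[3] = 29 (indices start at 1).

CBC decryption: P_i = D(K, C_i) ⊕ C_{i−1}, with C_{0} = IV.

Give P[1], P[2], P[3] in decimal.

P[1] = 129, P[2] = 222, P[3] = 31

P[1]: D(K, 220) = 236; 236 ⊕ 109 = 129.
P[2]: D(K, 50) = 2; 2 ⊕ 220 = 222.
P[3]: D(K, 29) = 45; 45 ⊕ 50 = 31.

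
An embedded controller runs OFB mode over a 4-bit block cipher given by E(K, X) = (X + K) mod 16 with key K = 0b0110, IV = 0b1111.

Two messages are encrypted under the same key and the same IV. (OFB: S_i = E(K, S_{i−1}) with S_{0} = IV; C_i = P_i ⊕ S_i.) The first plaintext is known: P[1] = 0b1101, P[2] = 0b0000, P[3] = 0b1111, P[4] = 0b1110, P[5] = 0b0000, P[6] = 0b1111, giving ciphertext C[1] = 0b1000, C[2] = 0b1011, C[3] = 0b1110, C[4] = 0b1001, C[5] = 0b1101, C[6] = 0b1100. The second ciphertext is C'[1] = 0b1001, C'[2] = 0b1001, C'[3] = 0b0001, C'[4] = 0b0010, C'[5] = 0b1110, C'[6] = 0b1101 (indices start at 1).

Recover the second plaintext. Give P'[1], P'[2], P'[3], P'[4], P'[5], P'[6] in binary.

In OFB with a reused IV, both messages share the same keystream S_i, so C_i ⊕ C'_i = P_i ⊕ P'_i and thus P'_i = P_i ⊕ C_i ⊕ C'_i.
P'[1]: 0b1101 ⊕ 0b1000 ⊕ 0b1001 = 0b1100.
P'[2]: 0b0000 ⊕ 0b1011 ⊕ 0b1001 = 0b0010.
P'[3]: 0b1111 ⊕ 0b1110 ⊕ 0b0001 = 0b0000.
P'[4]: 0b1110 ⊕ 0b1001 ⊕ 0b0010 = 0b0101.
P'[5]: 0b0000 ⊕ 0b1101 ⊕ 0b1110 = 0b0011.
P'[6]: 0b1111 ⊕ 0b1100 ⊕ 0b1101 = 0b1110.

P'[1] = 0b1100, P'[2] = 0b0010, P'[3] = 0b0000, P'[4] = 0b0101, P'[5] = 0b0011, P'[6] = 0b1110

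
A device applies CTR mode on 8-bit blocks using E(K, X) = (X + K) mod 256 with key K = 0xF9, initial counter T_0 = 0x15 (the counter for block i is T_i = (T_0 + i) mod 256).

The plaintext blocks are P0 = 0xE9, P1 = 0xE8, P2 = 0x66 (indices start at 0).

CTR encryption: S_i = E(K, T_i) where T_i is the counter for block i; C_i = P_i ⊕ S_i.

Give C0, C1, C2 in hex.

C0: T = 0x15, S = E(K, T) = 0x0E; 0xE9 ⊕ 0x0E = 0xE7.
C1: T = 0x16, S = E(K, T) = 0x0F; 0xE8 ⊕ 0x0F = 0xE7.
C2: T = 0x17, S = E(K, T) = 0x10; 0x66 ⊕ 0x10 = 0x76.

C0 = 0xE7, C1 = 0xE7, C2 = 0x76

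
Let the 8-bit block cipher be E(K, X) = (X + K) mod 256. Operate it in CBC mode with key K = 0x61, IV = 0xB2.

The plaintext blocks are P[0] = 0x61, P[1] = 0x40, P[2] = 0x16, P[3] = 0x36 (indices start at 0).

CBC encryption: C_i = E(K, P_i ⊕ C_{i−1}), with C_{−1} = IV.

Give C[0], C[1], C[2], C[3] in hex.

C[0]: P[0] ⊕ 0xB2 = 0xD3; E(K, 0xD3) = 0x34.
C[1]: P[1] ⊕ 0x34 = 0x74; E(K, 0x74) = 0xD5.
C[2]: P[2] ⊕ 0xD5 = 0xC3; E(K, 0xC3) = 0x24.
C[3]: P[3] ⊕ 0x24 = 0x12; E(K, 0x12) = 0x73.

C[0] = 0x34, C[1] = 0xD5, C[2] = 0x24, C[3] = 0x73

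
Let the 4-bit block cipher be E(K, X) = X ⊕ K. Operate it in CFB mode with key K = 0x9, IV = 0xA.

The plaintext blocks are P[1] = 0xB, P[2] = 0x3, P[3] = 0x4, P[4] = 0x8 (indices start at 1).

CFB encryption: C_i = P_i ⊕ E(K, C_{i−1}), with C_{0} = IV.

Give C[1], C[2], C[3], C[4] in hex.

C[1] = 0x8, C[2] = 0x2, C[3] = 0xF, C[4] = 0xE

C[1]: E(K, 0xA) = 0x3; 0xB ⊕ 0x3 = 0x8.
C[2]: E(K, 0x8) = 0x1; 0x3 ⊕ 0x1 = 0x2.
C[3]: E(K, 0x2) = 0xB; 0x4 ⊕ 0xB = 0xF.
C[4]: E(K, 0xF) = 0x6; 0x8 ⊕ 0x6 = 0xE.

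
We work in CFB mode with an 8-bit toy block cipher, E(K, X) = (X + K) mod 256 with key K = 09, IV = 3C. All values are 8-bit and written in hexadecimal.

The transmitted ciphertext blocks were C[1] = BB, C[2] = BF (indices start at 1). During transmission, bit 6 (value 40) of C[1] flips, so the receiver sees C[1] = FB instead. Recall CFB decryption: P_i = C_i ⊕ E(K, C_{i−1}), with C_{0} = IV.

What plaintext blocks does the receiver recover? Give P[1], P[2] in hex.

Only C[1] changed, to FB. In CFB, a change in C_i flips the same bit in P_i and garbles P_{i+1}. Decrypting the received ciphertext:
P[1]: E(K, 3C) = 45; FB ⊕ 45 = BE.
P[2]: E(K, FB) = 04; BF ⊕ 04 = BB.
Blocks that differ from the original plaintext: P[1], P[2].

P[1] = BE, P[2] = BB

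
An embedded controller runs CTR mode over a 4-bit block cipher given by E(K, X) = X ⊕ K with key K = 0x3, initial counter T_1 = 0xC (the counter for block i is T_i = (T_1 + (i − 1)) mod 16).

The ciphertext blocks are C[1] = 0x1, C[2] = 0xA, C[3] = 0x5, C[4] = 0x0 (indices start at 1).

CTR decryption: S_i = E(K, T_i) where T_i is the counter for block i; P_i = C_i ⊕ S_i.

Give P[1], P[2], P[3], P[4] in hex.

P[1] = 0xE, P[2] = 0x4, P[3] = 0x8, P[4] = 0xC

P[1]: T = 0xC, S = E(K, T) = 0xF; 0x1 ⊕ 0xF = 0xE.
P[2]: T = 0xD, S = E(K, T) = 0xE; 0xA ⊕ 0xE = 0x4.
P[3]: T = 0xE, S = E(K, T) = 0xD; 0x5 ⊕ 0xD = 0x8.
P[4]: T = 0xF, S = E(K, T) = 0xC; 0x0 ⊕ 0xC = 0xC.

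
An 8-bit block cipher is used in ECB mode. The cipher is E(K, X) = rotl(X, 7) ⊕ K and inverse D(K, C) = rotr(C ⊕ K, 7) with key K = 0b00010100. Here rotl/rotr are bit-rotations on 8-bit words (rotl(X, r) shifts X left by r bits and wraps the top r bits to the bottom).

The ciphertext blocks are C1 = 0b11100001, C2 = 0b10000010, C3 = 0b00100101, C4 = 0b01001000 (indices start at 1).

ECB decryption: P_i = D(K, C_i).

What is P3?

P3: D(K, 0b00100101) = 0b01100010.

P3 = 0b01100010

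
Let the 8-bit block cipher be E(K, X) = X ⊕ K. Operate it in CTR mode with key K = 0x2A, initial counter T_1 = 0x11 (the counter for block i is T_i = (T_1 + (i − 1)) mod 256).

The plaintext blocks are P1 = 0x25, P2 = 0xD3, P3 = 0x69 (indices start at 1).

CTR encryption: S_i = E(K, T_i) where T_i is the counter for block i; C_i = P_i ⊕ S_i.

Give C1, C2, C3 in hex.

C1: T = 0x11, S = E(K, T) = 0x3B; 0x25 ⊕ 0x3B = 0x1E.
C2: T = 0x12, S = E(K, T) = 0x38; 0xD3 ⊕ 0x38 = 0xEB.
C3: T = 0x13, S = E(K, T) = 0x39; 0x69 ⊕ 0x39 = 0x50.

C1 = 0x1E, C2 = 0xEB, C3 = 0x50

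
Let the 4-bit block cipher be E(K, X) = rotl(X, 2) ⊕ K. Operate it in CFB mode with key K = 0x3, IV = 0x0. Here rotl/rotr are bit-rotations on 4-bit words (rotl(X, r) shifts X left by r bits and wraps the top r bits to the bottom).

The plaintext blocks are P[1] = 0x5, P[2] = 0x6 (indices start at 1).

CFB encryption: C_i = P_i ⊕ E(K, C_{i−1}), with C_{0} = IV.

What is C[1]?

C[1] = 0x6

C[1]: E(K, 0x0) = 0x3; 0x5 ⊕ 0x3 = 0x6.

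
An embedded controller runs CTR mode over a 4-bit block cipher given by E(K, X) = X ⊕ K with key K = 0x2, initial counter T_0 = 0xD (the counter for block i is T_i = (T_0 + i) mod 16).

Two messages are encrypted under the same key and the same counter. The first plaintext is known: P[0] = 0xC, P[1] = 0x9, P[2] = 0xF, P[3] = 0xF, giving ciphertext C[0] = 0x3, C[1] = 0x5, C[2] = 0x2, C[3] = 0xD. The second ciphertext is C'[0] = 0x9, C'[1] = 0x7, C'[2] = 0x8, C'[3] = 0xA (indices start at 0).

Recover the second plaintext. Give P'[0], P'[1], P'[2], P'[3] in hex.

In CTR with a reused counter, both messages share the same keystream S_i, so C_i ⊕ C'_i = P_i ⊕ P'_i and thus P'_i = P_i ⊕ C_i ⊕ C'_i.
P'[0]: 0xC ⊕ 0x3 ⊕ 0x9 = 0x6.
P'[1]: 0x9 ⊕ 0x5 ⊕ 0x7 = 0xB.
P'[2]: 0xF ⊕ 0x2 ⊕ 0x8 = 0x5.
P'[3]: 0xF ⊕ 0xD ⊕ 0xA = 0x8.

P'[0] = 0x6, P'[1] = 0xB, P'[2] = 0x5, P'[3] = 0x8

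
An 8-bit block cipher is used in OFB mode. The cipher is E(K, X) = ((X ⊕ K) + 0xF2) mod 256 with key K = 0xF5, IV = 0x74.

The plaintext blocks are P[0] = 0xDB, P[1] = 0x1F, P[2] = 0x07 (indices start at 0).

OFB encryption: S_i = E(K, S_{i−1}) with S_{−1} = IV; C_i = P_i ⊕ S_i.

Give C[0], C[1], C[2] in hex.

C[0] = 0xA8, C[1] = 0x67, C[2] = 0x78

C[0]: S = E(K, 0x74) = 0x73; 0xDB ⊕ 0x73 = 0xA8.
C[1]: S = E(K, 0x73) = 0x78; 0x1F ⊕ 0x78 = 0x67.
C[2]: S = E(K, 0x78) = 0x7F; 0x07 ⊕ 0x7F = 0x78.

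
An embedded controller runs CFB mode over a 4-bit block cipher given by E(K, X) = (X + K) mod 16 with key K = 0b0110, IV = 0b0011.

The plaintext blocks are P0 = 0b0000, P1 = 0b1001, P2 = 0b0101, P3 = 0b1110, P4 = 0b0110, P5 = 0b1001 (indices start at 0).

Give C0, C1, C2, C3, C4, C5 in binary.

C0 = 0b1001, C1 = 0b0110, C2 = 0b1001, C3 = 0b0001, C4 = 0b0001, C5 = 0b1110

CFB encryption: C_i = P_i ⊕ E(K, C_{i−1}), with C_{−1} = IV.
C0: E(K, 0b0011) = 0b1001; 0b0000 ⊕ 0b1001 = 0b1001.
C1: E(K, 0b1001) = 0b1111; 0b1001 ⊕ 0b1111 = 0b0110.
C2: E(K, 0b0110) = 0b1100; 0b0101 ⊕ 0b1100 = 0b1001.
C3: E(K, 0b1001) = 0b1111; 0b1110 ⊕ 0b1111 = 0b0001.
C4: E(K, 0b0001) = 0b0111; 0b0110 ⊕ 0b0111 = 0b0001.
C5: E(K, 0b0001) = 0b0111; 0b1001 ⊕ 0b0111 = 0b1110.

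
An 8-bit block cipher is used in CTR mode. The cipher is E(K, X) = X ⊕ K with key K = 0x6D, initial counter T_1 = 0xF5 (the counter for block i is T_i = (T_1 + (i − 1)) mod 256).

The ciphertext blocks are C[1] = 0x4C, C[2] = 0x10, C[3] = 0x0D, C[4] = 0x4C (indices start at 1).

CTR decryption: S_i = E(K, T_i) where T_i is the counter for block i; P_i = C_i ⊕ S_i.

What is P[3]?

P[3] = 0x97

P[3]: T = 0xF7, S = E(K, T) = 0x9A; 0x0D ⊕ 0x9A = 0x97.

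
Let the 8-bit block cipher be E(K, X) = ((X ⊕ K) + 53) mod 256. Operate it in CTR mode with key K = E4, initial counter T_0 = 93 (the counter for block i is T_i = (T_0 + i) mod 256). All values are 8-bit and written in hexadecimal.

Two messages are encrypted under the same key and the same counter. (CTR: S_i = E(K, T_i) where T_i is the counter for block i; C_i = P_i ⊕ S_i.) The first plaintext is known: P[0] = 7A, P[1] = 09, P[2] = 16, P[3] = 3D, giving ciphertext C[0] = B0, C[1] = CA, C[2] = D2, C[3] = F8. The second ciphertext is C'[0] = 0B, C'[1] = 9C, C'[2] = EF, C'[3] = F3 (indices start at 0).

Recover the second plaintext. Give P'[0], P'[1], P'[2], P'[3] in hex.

In CTR with a reused counter, both messages share the same keystream S_i, so C_i ⊕ C'_i = P_i ⊕ P'_i and thus P'_i = P_i ⊕ C_i ⊕ C'_i.
P'[0]: 7A ⊕ B0 ⊕ 0B = C1.
P'[1]: 09 ⊕ CA ⊕ 9C = 5F.
P'[2]: 16 ⊕ D2 ⊕ EF = 2B.
P'[3]: 3D ⊕ F8 ⊕ F3 = 36.

P'[0] = C1, P'[1] = 5F, P'[2] = 2B, P'[3] = 36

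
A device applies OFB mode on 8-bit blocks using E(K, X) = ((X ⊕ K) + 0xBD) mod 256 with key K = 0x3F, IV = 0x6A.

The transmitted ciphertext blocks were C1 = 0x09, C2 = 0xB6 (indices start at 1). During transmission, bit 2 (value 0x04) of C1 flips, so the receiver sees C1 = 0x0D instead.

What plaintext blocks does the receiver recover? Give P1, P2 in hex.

P1 = 0x1F, P2 = 0x5C

OFB decryption: S_i = E(K, S_{i−1}) with S_{0} = IV; P_i = C_i ⊕ S_i.
Only C1 changed, to 0x0D. In OFB, a change in C_i flips the same bit in P_i only; the keystream is unaffected. Decrypting the received ciphertext:
P1: S = E(K, 0x6A) = 0x12; 0x0D ⊕ 0x12 = 0x1F.
P2: S = E(K, 0x12) = 0xEA; 0xB6 ⊕ 0xEA = 0x5C.
Blocks that differ from the original plaintext: P1.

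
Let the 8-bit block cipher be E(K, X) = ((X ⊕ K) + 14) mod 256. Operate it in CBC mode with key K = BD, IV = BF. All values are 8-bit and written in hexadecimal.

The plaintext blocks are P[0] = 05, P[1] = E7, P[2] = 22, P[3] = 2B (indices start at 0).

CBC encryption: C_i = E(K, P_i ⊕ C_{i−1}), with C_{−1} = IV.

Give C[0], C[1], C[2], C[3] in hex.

C[0] = 1B, C[1] = 55, C[2] = DE, C[3] = 5C

C[0]: P[0] ⊕ BF = BA; E(K, BA) = 1B.
C[1]: P[1] ⊕ 1B = FC; E(K, FC) = 55.
C[2]: P[2] ⊕ 55 = 77; E(K, 77) = DE.
C[3]: P[3] ⊕ DE = F5; E(K, F5) = 5C.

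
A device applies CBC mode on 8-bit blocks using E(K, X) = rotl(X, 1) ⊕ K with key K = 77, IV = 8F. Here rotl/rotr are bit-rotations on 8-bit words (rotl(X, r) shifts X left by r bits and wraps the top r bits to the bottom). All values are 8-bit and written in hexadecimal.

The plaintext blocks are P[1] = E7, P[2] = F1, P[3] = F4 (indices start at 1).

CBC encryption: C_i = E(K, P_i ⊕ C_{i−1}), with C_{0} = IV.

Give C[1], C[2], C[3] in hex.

C[1] = A7, C[2] = DB, C[3] = 29

C[1]: P[1] ⊕ 8F = 68; E(K, 68) = A7.
C[2]: P[2] ⊕ A7 = 56; E(K, 56) = DB.
C[3]: P[3] ⊕ DB = 2F; E(K, 2F) = 29.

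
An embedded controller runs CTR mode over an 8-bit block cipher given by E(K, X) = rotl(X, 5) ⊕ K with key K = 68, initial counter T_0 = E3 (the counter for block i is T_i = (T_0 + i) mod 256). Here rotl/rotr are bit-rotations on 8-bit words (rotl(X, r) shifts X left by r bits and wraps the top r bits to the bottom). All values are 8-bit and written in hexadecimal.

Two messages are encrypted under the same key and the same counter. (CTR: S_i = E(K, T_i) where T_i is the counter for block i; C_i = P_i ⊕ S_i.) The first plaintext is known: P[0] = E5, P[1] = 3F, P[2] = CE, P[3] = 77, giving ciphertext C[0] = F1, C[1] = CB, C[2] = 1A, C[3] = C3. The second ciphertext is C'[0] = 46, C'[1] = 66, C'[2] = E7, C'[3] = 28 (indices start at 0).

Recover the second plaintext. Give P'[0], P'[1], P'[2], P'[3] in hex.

P'[0] = 52, P'[1] = 92, P'[2] = 33, P'[3] = 9C

In CTR with a reused counter, both messages share the same keystream S_i, so C_i ⊕ C'_i = P_i ⊕ P'_i and thus P'_i = P_i ⊕ C_i ⊕ C'_i.
P'[0]: E5 ⊕ F1 ⊕ 46 = 52.
P'[1]: 3F ⊕ CB ⊕ 66 = 92.
P'[2]: CE ⊕ 1A ⊕ E7 = 33.
P'[3]: 77 ⊕ C3 ⊕ 28 = 9C.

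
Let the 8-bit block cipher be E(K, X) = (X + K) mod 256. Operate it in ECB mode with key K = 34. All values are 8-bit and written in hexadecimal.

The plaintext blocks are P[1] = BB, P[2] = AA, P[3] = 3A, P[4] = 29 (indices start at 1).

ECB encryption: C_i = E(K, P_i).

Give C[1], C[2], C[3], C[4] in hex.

C[1]: E(K, BB) = EF.
C[2]: E(K, AA) = DE.
C[3]: E(K, 3A) = 6E.
C[4]: E(K, 29) = 5D.

C[1] = EF, C[2] = DE, C[3] = 6E, C[4] = 5D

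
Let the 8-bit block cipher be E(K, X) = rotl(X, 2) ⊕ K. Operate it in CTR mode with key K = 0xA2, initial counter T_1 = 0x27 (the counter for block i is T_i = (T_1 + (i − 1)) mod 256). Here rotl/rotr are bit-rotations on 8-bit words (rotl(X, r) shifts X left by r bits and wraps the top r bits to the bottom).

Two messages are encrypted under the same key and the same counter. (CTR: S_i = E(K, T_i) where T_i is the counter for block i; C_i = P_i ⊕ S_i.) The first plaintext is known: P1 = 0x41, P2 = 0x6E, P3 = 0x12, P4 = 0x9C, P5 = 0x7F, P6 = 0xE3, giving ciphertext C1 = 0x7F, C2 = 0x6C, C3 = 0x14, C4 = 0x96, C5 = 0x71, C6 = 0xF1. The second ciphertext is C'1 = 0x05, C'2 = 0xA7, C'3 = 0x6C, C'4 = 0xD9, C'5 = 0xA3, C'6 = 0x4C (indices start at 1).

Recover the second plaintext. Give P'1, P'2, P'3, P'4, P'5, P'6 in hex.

P'1 = 0x3B, P'2 = 0xA5, P'3 = 0x6A, P'4 = 0xD3, P'5 = 0xAD, P'6 = 0x5E

In CTR with a reused counter, both messages share the same keystream S_i, so C_i ⊕ C'_i = P_i ⊕ P'_i and thus P'_i = P_i ⊕ C_i ⊕ C'_i.
P'1: 0x41 ⊕ 0x7F ⊕ 0x05 = 0x3B.
P'2: 0x6E ⊕ 0x6C ⊕ 0xA7 = 0xA5.
P'3: 0x12 ⊕ 0x14 ⊕ 0x6C = 0x6A.
P'4: 0x9C ⊕ 0x96 ⊕ 0xD9 = 0xD3.
P'5: 0x7F ⊕ 0x71 ⊕ 0xA3 = 0xAD.
P'6: 0xE3 ⊕ 0xF1 ⊕ 0x4C = 0x5E.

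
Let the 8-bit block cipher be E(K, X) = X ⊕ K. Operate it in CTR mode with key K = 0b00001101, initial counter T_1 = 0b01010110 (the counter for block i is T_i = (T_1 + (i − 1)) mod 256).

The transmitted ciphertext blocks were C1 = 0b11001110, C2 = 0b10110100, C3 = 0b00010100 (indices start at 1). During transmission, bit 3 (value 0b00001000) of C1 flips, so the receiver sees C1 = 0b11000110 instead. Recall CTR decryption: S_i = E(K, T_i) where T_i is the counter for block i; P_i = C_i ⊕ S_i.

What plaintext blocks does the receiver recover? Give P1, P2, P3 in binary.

P1 = 0b10011101, P2 = 0b11101110, P3 = 0b01000001

Only C1 changed, to 0b11000110. In CTR, a change in C_i flips the same bit in P_i only; the keystream is unaffected. Decrypting the received ciphertext:
P1: T = 0b01010110, S = E(K, T) = 0b01011011; 0b11000110 ⊕ 0b01011011 = 0b10011101.
P2: T = 0b01010111, S = E(K, T) = 0b01011010; 0b10110100 ⊕ 0b01011010 = 0b11101110.
P3: T = 0b01011000, S = E(K, T) = 0b01010101; 0b00010100 ⊕ 0b01010101 = 0b01000001.
Blocks that differ from the original plaintext: P1.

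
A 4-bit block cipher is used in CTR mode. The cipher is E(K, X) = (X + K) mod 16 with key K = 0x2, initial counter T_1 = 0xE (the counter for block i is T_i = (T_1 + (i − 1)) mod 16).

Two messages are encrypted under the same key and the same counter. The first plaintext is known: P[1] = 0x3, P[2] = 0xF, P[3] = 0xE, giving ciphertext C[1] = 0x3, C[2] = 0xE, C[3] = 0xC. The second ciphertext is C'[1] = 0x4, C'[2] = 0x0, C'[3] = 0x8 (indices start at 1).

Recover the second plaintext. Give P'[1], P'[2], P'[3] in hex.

P'[1] = 0x4, P'[2] = 0x1, P'[3] = 0xA

In CTR with a reused counter, both messages share the same keystream S_i, so C_i ⊕ C'_i = P_i ⊕ P'_i and thus P'_i = P_i ⊕ C_i ⊕ C'_i.
P'[1]: 0x3 ⊕ 0x3 ⊕ 0x4 = 0x4.
P'[2]: 0xF ⊕ 0xE ⊕ 0x0 = 0x1.
P'[3]: 0xE ⊕ 0xC ⊕ 0x8 = 0xA.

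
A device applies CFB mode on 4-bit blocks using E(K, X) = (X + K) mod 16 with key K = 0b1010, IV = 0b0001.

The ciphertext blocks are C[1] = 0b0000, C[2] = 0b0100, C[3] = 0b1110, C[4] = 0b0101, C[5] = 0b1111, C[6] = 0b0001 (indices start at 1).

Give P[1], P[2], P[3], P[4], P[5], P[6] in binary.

P[1] = 0b1011, P[2] = 0b1110, P[3] = 0b0000, P[4] = 0b1101, P[5] = 0b0000, P[6] = 0b1000

CFB decryption: P_i = C_i ⊕ E(K, C_{i−1}), with C_{0} = IV.
P[1]: E(K, 0b0001) = 0b1011; 0b0000 ⊕ 0b1011 = 0b1011.
P[2]: E(K, 0b0000) = 0b1010; 0b0100 ⊕ 0b1010 = 0b1110.
P[3]: E(K, 0b0100) = 0b1110; 0b1110 ⊕ 0b1110 = 0b0000.
P[4]: E(K, 0b1110) = 0b1000; 0b0101 ⊕ 0b1000 = 0b1101.
P[5]: E(K, 0b0101) = 0b1111; 0b1111 ⊕ 0b1111 = 0b0000.
P[6]: E(K, 0b1111) = 0b1001; 0b0001 ⊕ 0b1001 = 0b1000.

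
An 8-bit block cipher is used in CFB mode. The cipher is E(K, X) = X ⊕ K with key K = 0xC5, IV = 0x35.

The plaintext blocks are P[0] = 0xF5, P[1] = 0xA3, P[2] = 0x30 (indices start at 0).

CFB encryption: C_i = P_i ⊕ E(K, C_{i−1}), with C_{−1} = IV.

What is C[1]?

C[1] = 0x63

C[0]: E(K, 0x35) = 0xF0; 0xF5 ⊕ 0xF0 = 0x05.
C[1]: E(K, 0x05) = 0xC0; 0xA3 ⊕ 0xC0 = 0x63.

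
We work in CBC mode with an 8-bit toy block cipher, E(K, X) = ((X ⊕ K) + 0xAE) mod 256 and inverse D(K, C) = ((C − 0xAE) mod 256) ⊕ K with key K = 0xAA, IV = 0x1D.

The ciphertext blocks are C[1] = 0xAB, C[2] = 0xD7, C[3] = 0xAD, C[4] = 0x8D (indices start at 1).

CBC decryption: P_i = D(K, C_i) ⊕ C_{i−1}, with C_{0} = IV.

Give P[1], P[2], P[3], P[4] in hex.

P[1]: D(K, 0xAB) = 0x57; 0x57 ⊕ 0x1D = 0x4A.
P[2]: D(K, 0xD7) = 0x83; 0x83 ⊕ 0xAB = 0x28.
P[3]: D(K, 0xAD) = 0x55; 0x55 ⊕ 0xD7 = 0x82.
P[4]: D(K, 0x8D) = 0x75; 0x75 ⊕ 0xAD = 0xD8.

P[1] = 0x4A, P[2] = 0x28, P[3] = 0x82, P[4] = 0xD8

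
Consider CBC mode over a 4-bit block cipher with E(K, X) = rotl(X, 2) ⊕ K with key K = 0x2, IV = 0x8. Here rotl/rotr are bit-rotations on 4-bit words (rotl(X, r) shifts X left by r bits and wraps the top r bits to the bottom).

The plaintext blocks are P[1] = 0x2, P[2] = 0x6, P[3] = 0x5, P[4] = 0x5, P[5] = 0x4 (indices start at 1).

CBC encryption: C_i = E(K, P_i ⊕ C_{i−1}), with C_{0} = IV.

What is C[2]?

C[1]: P[1] ⊕ 0x8 = 0xA; E(K, 0xA) = 0x8.
C[2]: P[2] ⊕ 0x8 = 0xE; E(K, 0xE) = 0x9.

C[2] = 0x9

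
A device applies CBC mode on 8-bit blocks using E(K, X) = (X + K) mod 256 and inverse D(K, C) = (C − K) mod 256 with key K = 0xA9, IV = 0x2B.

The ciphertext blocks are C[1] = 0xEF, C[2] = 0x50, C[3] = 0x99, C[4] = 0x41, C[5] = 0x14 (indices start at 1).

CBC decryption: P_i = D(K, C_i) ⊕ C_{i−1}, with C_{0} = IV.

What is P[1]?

P[1] = 0x6D

P[1]: D(K, 0xEF) = 0x46; 0x46 ⊕ 0x2B = 0x6D.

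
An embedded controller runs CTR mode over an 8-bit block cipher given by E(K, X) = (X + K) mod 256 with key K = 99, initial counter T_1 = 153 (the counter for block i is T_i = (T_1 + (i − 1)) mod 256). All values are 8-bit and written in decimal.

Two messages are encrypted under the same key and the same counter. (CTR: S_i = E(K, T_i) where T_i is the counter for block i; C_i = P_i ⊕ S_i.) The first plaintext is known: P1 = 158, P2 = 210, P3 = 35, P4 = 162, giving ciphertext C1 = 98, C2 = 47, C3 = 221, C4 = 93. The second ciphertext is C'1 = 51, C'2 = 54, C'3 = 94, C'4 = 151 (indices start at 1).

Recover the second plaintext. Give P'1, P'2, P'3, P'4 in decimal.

P'1 = 207, P'2 = 203, P'3 = 160, P'4 = 104

In CTR with a reused counter, both messages share the same keystream S_i, so C_i ⊕ C'_i = P_i ⊕ P'_i and thus P'_i = P_i ⊕ C_i ⊕ C'_i.
P'1: 158 ⊕ 98 ⊕ 51 = 207.
P'2: 210 ⊕ 47 ⊕ 54 = 203.
P'3: 35 ⊕ 221 ⊕ 94 = 160.
P'4: 162 ⊕ 93 ⊕ 151 = 104.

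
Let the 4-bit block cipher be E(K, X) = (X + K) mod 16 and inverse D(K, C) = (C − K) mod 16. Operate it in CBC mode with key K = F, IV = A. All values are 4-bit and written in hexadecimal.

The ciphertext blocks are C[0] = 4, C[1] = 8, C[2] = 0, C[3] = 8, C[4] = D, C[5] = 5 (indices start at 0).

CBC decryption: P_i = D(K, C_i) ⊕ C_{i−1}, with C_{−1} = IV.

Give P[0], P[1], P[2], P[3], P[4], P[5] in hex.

P[0] = F, P[1] = D, P[2] = 9, P[3] = 9, P[4] = 6, P[5] = B

P[0]: D(K, 4) = 5; 5 ⊕ A = F.
P[1]: D(K, 8) = 9; 9 ⊕ 4 = D.
P[2]: D(K, 0) = 1; 1 ⊕ 8 = 9.
P[3]: D(K, 8) = 9; 9 ⊕ 0 = 9.
P[4]: D(K, D) = E; E ⊕ 8 = 6.
P[5]: D(K, 5) = 6; 6 ⊕ D = B.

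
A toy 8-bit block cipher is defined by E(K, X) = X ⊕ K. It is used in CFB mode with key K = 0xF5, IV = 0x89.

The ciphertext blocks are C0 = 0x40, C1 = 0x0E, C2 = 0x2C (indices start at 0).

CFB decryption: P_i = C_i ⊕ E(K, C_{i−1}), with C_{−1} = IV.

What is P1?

P1 = 0xBB

P1: E(K, 0x40) = 0xB5; 0x0E ⊕ 0xB5 = 0xBB.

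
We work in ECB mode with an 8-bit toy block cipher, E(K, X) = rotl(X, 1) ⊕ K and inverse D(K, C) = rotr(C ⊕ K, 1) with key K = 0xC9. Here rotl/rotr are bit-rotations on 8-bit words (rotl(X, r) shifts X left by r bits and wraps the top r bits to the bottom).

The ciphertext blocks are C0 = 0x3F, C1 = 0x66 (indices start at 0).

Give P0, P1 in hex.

P0 = 0x7B, P1 = 0xD7

ECB decryption: P_i = D(K, C_i).
P0: D(K, 0x3F) = 0x7B.
P1: D(K, 0x66) = 0xD7.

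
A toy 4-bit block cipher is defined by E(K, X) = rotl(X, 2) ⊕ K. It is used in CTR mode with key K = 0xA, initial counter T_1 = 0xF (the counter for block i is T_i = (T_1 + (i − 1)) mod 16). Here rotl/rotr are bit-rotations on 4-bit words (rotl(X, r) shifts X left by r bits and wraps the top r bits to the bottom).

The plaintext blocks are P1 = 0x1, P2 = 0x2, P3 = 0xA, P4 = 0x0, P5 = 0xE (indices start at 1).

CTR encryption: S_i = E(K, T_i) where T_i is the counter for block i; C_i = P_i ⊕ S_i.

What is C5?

C1: T = 0xF, S = E(K, T) = 0x5; 0x1 ⊕ 0x5 = 0x4.
C2: T = 0x0, S = E(K, T) = 0xA; 0x2 ⊕ 0xA = 0x8.
C3: T = 0x1, S = E(K, T) = 0xE; 0xA ⊕ 0xE = 0x4.
C4: T = 0x2, S = E(K, T) = 0x2; 0x0 ⊕ 0x2 = 0x2.
C5: T = 0x3, S = E(K, T) = 0x6; 0xE ⊕ 0x6 = 0x8.

C5 = 0x8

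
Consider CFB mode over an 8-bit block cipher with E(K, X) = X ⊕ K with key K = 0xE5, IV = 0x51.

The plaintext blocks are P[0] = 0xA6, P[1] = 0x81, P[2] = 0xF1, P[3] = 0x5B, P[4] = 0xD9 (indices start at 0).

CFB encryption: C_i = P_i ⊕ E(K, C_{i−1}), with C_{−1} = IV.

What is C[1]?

C[1] = 0x76

C[0]: E(K, 0x51) = 0xB4; 0xA6 ⊕ 0xB4 = 0x12.
C[1]: E(K, 0x12) = 0xF7; 0x81 ⊕ 0xF7 = 0x76.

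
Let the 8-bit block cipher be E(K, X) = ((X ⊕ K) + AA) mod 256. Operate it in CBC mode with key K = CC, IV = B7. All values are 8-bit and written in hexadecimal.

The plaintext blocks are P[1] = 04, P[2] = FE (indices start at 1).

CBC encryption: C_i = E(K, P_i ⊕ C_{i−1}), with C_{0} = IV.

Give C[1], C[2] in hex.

C[1] = 29, C[2] = C5

C[1]: P[1] ⊕ B7 = B3; E(K, B3) = 29.
C[2]: P[2] ⊕ 29 = D7; E(K, D7) = C5.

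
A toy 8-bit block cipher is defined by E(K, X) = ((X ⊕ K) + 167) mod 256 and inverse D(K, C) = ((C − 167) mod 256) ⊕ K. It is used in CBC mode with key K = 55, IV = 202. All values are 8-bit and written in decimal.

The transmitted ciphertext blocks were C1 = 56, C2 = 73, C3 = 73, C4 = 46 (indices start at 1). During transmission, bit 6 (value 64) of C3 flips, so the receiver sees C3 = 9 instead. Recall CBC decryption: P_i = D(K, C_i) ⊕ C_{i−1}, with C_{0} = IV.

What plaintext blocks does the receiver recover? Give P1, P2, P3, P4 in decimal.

P1 = 108, P2 = 173, P3 = 28, P4 = 185

Only C3 changed, to 9. In CBC, a change in C_i garbles P_i and flips the same bit in P_{i+1}. Decrypting the received ciphertext:
P1: D(K, 56) = 166; 166 ⊕ 202 = 108.
P2: D(K, 73) = 149; 149 ⊕ 56 = 173.
P3: D(K, 9) = 85; 85 ⊕ 73 = 28.
P4: D(K, 46) = 176; 176 ⊕ 9 = 185.
Blocks that differ from the original plaintext: P3, P4.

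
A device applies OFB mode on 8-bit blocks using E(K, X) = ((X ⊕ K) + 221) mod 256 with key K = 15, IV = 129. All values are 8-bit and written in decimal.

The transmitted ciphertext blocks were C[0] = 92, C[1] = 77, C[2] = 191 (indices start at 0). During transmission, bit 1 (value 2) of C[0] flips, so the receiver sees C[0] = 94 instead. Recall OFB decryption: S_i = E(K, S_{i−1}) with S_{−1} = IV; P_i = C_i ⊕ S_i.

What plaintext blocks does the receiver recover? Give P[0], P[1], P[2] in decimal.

P[0] = 53, P[1] = 12, P[2] = 148

Only C[0] changed, to 94. In OFB, a change in C_i flips the same bit in P_i only; the keystream is unaffected. Decrypting the received ciphertext:
P[0]: S = E(K, 129) = 107; 94 ⊕ 107 = 53.
P[1]: S = E(K, 107) = 65; 77 ⊕ 65 = 12.
P[2]: S = E(K, 65) = 43; 191 ⊕ 43 = 148.
Blocks that differ from the original plaintext: P[0].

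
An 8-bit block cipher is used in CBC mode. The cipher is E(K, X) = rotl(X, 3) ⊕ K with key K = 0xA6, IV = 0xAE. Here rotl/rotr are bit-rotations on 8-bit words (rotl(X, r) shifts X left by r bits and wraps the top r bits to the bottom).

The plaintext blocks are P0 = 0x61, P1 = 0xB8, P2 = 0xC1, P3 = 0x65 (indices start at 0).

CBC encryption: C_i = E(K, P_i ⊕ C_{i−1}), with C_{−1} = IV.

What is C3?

C3 = 0xA1

C0: P0 ⊕ 0xAE = 0xCF; E(K, 0xCF) = 0xD8.
C1: P1 ⊕ 0xD8 = 0x60; E(K, 0x60) = 0xA5.
C2: P2 ⊕ 0xA5 = 0x64; E(K, 0x64) = 0x85.
C3: P3 ⊕ 0x85 = 0xE0; E(K, 0xE0) = 0xA1.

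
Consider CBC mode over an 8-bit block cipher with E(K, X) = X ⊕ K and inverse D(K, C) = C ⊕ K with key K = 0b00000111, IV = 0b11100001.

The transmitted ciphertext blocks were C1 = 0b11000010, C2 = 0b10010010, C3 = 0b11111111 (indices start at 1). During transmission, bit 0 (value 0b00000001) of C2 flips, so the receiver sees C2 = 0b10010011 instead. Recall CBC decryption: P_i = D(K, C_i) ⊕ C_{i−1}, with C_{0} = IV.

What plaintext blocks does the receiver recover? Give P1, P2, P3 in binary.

P1 = 0b00100100, P2 = 0b01010110, P3 = 0b01101011

Only C2 changed, to 0b10010011. In CBC, a change in C_i garbles P_i and flips the same bit in P_{i+1}. Decrypting the received ciphertext:
P1: D(K, 0b11000010) = 0b11000101; 0b11000101 ⊕ 0b11100001 = 0b00100100.
P2: D(K, 0b10010011) = 0b10010100; 0b10010100 ⊕ 0b11000010 = 0b01010110.
P3: D(K, 0b11111111) = 0b11111000; 0b11111000 ⊕ 0b10010011 = 0b01101011.
Blocks that differ from the original plaintext: P2, P3.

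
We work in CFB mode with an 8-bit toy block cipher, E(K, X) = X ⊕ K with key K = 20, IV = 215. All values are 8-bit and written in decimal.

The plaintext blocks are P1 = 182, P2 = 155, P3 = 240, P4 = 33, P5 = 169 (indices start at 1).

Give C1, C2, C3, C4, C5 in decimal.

CFB encryption: C_i = P_i ⊕ E(K, C_{i−1}), with C_{0} = IV.
C1: E(K, 215) = 195; 182 ⊕ 195 = 117.
C2: E(K, 117) = 97; 155 ⊕ 97 = 250.
C3: E(K, 250) = 238; 240 ⊕ 238 = 30.
C4: E(K, 30) = 10; 33 ⊕ 10 = 43.
C5: E(K, 43) = 63; 169 ⊕ 63 = 150.

C1 = 117, C2 = 250, C3 = 30, C4 = 43, C5 = 150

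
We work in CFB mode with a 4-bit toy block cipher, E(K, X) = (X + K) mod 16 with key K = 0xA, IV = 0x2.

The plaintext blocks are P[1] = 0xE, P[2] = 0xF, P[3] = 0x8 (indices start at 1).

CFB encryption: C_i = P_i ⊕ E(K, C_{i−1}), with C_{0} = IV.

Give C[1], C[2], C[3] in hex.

C[1]: E(K, 0x2) = 0xC; 0xE ⊕ 0xC = 0x2.
C[2]: E(K, 0x2) = 0xC; 0xF ⊕ 0xC = 0x3.
C[3]: E(K, 0x3) = 0xD; 0x8 ⊕ 0xD = 0x5.

C[1] = 0x2, C[2] = 0x3, C[3] = 0x5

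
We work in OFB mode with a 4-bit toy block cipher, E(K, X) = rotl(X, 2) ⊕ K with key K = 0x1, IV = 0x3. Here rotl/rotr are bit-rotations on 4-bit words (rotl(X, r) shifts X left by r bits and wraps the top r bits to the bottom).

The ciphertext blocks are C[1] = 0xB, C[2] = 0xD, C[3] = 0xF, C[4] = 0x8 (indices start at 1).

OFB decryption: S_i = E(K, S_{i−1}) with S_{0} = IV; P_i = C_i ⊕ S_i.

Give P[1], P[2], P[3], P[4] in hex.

P[1]: S = E(K, 0x3) = 0xD; 0xB ⊕ 0xD = 0x6.
P[2]: S = E(K, 0xD) = 0x6; 0xD ⊕ 0x6 = 0xB.
P[3]: S = E(K, 0x6) = 0x8; 0xF ⊕ 0x8 = 0x7.
P[4]: S = E(K, 0x8) = 0x3; 0x8 ⊕ 0x3 = 0xB.

P[1] = 0x6, P[2] = 0xB, P[3] = 0x7, P[4] = 0xB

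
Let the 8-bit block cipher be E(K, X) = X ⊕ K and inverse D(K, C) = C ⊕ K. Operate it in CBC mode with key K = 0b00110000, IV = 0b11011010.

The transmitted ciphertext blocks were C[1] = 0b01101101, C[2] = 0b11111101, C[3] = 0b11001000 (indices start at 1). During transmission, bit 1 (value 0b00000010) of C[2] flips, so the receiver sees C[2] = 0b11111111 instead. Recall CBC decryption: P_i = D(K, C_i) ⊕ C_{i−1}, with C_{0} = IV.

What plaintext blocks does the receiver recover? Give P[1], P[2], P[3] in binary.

Only C[2] changed, to 0b11111111. In CBC, a change in C_i garbles P_i and flips the same bit in P_{i+1}. Decrypting the received ciphertext:
P[1]: D(K, 0b01101101) = 0b01011101; 0b01011101 ⊕ 0b11011010 = 0b10000111.
P[2]: D(K, 0b11111111) = 0b11001111; 0b11001111 ⊕ 0b01101101 = 0b10100010.
P[3]: D(K, 0b11001000) = 0b11111000; 0b11111000 ⊕ 0b11111111 = 0b00000111.
Blocks that differ from the original plaintext: P[2], P[3].

P[1] = 0b10000111, P[2] = 0b10100010, P[3] = 0b00000111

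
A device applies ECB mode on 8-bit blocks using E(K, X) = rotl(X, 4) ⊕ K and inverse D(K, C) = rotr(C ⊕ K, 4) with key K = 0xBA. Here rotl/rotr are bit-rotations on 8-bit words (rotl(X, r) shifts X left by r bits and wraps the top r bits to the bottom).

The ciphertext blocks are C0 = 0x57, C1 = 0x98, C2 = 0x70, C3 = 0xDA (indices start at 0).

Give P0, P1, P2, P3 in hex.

ECB decryption: P_i = D(K, C_i).
P0: D(K, 0x57) = 0xDE.
P1: D(K, 0x98) = 0x22.
P2: D(K, 0x70) = 0xAC.
P3: D(K, 0xDA) = 0x06.

P0 = 0xDE, P1 = 0x22, P2 = 0xAC, P3 = 0x06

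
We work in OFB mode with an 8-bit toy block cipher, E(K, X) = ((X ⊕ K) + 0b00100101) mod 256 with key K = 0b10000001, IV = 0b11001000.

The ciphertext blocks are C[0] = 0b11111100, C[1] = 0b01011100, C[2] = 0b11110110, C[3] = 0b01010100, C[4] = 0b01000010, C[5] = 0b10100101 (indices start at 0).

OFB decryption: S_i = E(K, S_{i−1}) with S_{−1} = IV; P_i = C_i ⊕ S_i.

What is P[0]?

P[0]: S = E(K, 0b11001000) = 0b01101110; 0b11111100 ⊕ 0b01101110 = 0b10010010.

P[0] = 0b10010010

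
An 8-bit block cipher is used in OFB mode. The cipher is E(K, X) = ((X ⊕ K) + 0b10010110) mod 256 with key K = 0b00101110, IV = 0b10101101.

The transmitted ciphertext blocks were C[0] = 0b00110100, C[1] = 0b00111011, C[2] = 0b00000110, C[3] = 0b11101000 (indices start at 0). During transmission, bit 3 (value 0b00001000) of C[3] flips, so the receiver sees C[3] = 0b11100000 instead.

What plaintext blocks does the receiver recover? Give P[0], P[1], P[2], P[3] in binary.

OFB decryption: S_i = E(K, S_{i−1}) with S_{−1} = IV; P_i = C_i ⊕ S_i.
Only C[3] changed, to 0b11100000. In OFB, a change in C_i flips the same bit in P_i only; the keystream is unaffected. Decrypting the received ciphertext:
P[0]: S = E(K, 0b10101101) = 0b00011001; 0b00110100 ⊕ 0b00011001 = 0b00101101.
P[1]: S = E(K, 0b00011001) = 0b11001101; 0b00111011 ⊕ 0b11001101 = 0b11110110.
P[2]: S = E(K, 0b11001101) = 0b01111001; 0b00000110 ⊕ 0b01111001 = 0b01111111.
P[3]: S = E(K, 0b01111001) = 0b11101101; 0b11100000 ⊕ 0b11101101 = 0b00001101.
Blocks that differ from the original plaintext: P[3].

P[0] = 0b00101101, P[1] = 0b11110110, P[2] = 0b01111111, P[3] = 0b00001101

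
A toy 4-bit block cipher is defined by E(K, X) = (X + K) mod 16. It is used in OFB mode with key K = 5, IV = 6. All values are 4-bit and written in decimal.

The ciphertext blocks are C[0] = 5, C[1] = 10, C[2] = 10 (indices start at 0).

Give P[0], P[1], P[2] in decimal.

P[0] = 14, P[1] = 10, P[2] = 15

OFB decryption: S_i = E(K, S_{i−1}) with S_{−1} = IV; P_i = C_i ⊕ S_i.
P[0]: S = E(K, 6) = 11; 5 ⊕ 11 = 14.
P[1]: S = E(K, 11) = 0; 10 ⊕ 0 = 10.
P[2]: S = E(K, 0) = 5; 10 ⊕ 5 = 15.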